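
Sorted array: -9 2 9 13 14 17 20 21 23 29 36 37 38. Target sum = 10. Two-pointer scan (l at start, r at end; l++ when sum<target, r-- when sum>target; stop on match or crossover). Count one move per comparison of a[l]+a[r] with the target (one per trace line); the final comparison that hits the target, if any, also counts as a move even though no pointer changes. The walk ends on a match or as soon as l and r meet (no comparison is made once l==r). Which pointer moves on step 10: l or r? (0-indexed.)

r

l=0 r=12: -9+38=29 >10, r--
l=0 r=11: -9+37=28 >10, r--
l=0 r=10: -9+36=27 >10, r--
l=0 r=9: -9+29=20 >10, r--
l=0 r=8: -9+23=14 >10, r--
l=0 r=7: -9+21=12 >10, r--
l=0 r=6: -9+20=11 >10, r--
l=0 r=5: -9+17=8 <10, l++
l=1 r=5: 2+17=19 >10, r--
l=1 r=4: 2+14=16 >10, r--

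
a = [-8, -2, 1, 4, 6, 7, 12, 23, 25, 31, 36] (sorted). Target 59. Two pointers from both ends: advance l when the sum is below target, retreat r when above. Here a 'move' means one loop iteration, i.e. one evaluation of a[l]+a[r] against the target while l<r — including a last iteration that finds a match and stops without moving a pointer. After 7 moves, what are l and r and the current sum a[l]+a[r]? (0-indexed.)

l=0 r=10: -8+36=28 <59, l++
l=1 r=10: -2+36=34 <59, l++
l=2 r=10: 1+36=37 <59, l++
l=3 r=10: 4+36=40 <59, l++
l=4 r=10: 6+36=42 <59, l++
l=5 r=10: 7+36=43 <59, l++
l=6 r=10: 12+36=48 <59, l++

l=7, r=10, sum=59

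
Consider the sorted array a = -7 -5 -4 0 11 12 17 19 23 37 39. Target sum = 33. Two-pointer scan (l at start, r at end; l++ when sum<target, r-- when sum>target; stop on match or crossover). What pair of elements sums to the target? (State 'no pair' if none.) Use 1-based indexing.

[1,11] -7+39=32 <33 → l++
[2,11] -5+39=34 >33 → r--
[2,10] -5+37=32 <33 → l++
[3,10] -4+37=33 → found

(-4, 37)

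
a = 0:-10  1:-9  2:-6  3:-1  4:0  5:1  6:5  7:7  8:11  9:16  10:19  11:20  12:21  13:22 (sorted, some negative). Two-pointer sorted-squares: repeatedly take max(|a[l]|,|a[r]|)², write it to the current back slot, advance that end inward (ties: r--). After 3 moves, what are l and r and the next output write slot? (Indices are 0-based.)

l=0 r=13: |-10|<=|22| out[13]=484, r--
l=0 r=12: |-10|<=|21| out[12]=441, r--
l=0 r=11: |-10|<=|20| out[11]=400, r--

l=0, r=10, next write slot=10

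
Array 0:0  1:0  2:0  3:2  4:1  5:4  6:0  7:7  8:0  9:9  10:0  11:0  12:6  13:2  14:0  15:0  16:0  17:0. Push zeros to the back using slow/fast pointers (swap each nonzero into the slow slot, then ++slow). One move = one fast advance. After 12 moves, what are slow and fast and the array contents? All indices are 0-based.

(s=0,f=0) a[fast]=0 → fast++
(s=0,f=1) a[fast]=0 → fast++
(s=0,f=2) a[fast]=0 → fast++
(s=0,f=3) a[fast]=2≠0 swap→a[0]=2 → slow++,fast++
(s=1,f=4) a[fast]=1≠0 swap→a[1]=1 → slow++,fast++
(s=2,f=5) a[fast]=4≠0 swap→a[2]=4 → slow++,fast++
(s=3,f=6) a[fast]=0 → fast++
(s=3,f=7) a[fast]=7≠0 swap→a[3]=7 → slow++,fast++
(s=4,f=8) a[fast]=0 → fast++
(s=4,f=9) a[fast]=9≠0 swap→a[4]=9 → slow++,fast++
(s=5,f=10) a[fast]=0 → fast++
(s=5,f=11) a[fast]=0 → fast++

slow=5, fast=12, a=[2, 1, 4, 7, 9, 0, 0, 0, 0, 0, 0, 0, 6, 2, 0, 0, 0, 0]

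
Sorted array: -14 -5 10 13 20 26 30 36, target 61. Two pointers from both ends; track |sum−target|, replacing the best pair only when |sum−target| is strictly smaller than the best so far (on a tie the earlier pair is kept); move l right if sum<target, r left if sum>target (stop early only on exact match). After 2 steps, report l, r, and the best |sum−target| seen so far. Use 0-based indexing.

[0,7] -14+36=22 d=39 * → l++
[1,7] -5+36=31 d=30 * → l++

l=2, r=7, best |Δ|=30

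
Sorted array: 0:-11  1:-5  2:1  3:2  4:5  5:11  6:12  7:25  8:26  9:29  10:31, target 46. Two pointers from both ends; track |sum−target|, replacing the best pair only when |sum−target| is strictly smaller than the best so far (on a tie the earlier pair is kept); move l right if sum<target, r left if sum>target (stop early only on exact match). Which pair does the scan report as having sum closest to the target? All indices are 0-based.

[0,10] -11+31=20 d=26 * → l++
[1,10] -5+31=26 d=20 * → l++
[2,10] 1+31=32 d=14 * → l++
[3,10] 2+31=33 d=13 * → l++
[4,10] 5+31=36 d=10 * → l++
[5,10] 11+31=42 d=4 * → l++
[6,10] 12+31=43 d=3 * → l++
[7,10] 25+31=56 d=10 → r--
[7,9] 25+29=54 d=8 → r--
[7,8] 25+26=51 d=5 → r--

pair (12, 31) with sum 43 (|Δ|=3)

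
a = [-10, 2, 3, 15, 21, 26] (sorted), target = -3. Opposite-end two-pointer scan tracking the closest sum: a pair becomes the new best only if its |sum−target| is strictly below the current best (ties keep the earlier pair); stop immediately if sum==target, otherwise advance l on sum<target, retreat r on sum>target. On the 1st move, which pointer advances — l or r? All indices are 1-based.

r

[1,6] -10+26=16 d=19 * → r--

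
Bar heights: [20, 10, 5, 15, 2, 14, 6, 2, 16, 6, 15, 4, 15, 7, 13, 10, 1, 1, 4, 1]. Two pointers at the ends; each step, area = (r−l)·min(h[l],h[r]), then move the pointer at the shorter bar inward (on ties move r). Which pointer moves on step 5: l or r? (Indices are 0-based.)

r

l=0 r=19: min(20,1)*19=19 best=19 *, r--
l=0 r=18: min(20,4)*18=72 best=72 *, r--
l=0 r=17: min(20,1)*17=17 best=72, r--
l=0 r=16: min(20,1)*16=16 best=72, r--
l=0 r=15: min(20,10)*15=150 best=150 *, r--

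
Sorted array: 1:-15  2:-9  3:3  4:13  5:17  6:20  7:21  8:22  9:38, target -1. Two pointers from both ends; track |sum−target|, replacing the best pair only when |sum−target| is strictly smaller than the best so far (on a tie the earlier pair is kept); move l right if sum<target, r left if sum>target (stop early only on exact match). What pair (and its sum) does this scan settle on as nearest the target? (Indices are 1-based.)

[1,9] -15+38=23 d=24 * → r--
[1,8] -15+22=7 d=8 * → r--
[1,7] -15+21=6 d=7 * → r--
[1,6] -15+20=5 d=6 * → r--
[1,5] -15+17=2 d=3 * → r--
[1,4] -15+13=-2 d=1 * → l++
[2,4] -9+13=4 d=5 → r--
[2,3] -9+3=-6 d=5 → l++

pair (-15, 13) with sum -2 (|Δ|=1)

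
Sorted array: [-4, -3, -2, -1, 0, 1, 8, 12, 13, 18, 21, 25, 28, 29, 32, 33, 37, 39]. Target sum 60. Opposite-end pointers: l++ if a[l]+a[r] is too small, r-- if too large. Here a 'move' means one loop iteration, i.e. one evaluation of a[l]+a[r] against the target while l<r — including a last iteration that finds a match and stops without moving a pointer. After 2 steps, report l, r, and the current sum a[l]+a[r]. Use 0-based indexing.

l=2, r=17, sum=37

l=0 r=17: -4+39=35 <60, l++
l=1 r=17: -3+39=36 <60, l++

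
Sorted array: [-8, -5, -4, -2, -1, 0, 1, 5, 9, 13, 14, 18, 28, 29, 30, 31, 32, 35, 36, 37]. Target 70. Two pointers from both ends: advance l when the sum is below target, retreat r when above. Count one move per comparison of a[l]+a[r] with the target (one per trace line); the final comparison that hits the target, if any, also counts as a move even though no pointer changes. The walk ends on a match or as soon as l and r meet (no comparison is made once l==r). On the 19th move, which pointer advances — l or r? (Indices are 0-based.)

r

[0,19] -8+37=29 <70 → l++
[1,19] -5+37=32 <70 → l++
[2,19] -4+37=33 <70 → l++
[3,19] -2+37=35 <70 → l++
[4,19] -1+37=36 <70 → l++
[5,19] 0+37=37 <70 → l++
[6,19] 1+37=38 <70 → l++
[7,19] 5+37=42 <70 → l++
[8,19] 9+37=46 <70 → l++
[9,19] 13+37=50 <70 → l++
[10,19] 14+37=51 <70 → l++
[11,19] 18+37=55 <70 → l++
[12,19] 28+37=65 <70 → l++
[13,19] 29+37=66 <70 → l++
[14,19] 30+37=67 <70 → l++
[15,19] 31+37=68 <70 → l++
[16,19] 32+37=69 <70 → l++
[17,19] 35+37=72 >70 → r--
[17,18] 35+36=71 >70 → r--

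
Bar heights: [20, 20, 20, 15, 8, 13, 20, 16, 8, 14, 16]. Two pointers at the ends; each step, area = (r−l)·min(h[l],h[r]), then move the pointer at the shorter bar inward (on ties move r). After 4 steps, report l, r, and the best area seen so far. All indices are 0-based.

l=0, r=6, best area=160

l=0 r=10: min(20,16)*10=160 best=160 *, r--
l=0 r=9: min(20,14)*9=126 best=160, r--
l=0 r=8: min(20,8)*8=64 best=160, r--
l=0 r=7: min(20,16)*7=112 best=160, r--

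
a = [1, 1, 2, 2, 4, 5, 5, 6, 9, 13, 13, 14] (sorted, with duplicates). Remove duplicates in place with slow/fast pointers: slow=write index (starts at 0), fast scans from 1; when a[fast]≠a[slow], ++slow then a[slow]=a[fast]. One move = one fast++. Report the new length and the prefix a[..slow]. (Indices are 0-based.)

length 8; prefix = [1, 2, 4, 5, 6, 9, 13, 14]

(s=0,f=1) a[fast]=1=a[slow] dup → fast++
(s=0,f=2) a[fast]=2≠a[slow]=1 write a[1]=2 → slow++,fast++
(s=1,f=3) a[fast]=2=a[slow] dup → fast++
(s=1,f=4) a[fast]=4≠a[slow]=2 write a[2]=4 → slow++,fast++
(s=2,f=5) a[fast]=5≠a[slow]=4 write a[3]=5 → slow++,fast++
(s=3,f=6) a[fast]=5=a[slow] dup → fast++
(s=3,f=7) a[fast]=6≠a[slow]=5 write a[4]=6 → slow++,fast++
(s=4,f=8) a[fast]=9≠a[slow]=6 write a[5]=9 → slow++,fast++
(s=5,f=9) a[fast]=13≠a[slow]=9 write a[6]=13 → slow++,fast++
(s=6,f=10) a[fast]=13=a[slow] dup → fast++
(s=6,f=11) a[fast]=14≠a[slow]=13 write a[7]=14 → slow++,fast++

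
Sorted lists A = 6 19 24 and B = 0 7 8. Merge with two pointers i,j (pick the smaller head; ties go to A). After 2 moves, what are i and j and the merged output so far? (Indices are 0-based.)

i=1, j=1, merged so far=[0, 6]

[i=0,j=0] A[i]=6>B[j]=0 take 0 → j++
[i=0,j=1] A[i]=6<=B[j]=7 take 6 → i++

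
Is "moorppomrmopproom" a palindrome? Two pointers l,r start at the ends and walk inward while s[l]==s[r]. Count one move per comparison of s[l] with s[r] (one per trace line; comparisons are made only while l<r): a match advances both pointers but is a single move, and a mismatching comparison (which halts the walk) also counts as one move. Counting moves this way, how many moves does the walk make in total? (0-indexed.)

8 moves

l=0 r=16: 'm'=='m', l++,r--
l=1 r=15: 'o'=='o', l++,r--
l=2 r=14: 'o'=='o', l++,r--
l=3 r=13: 'r'=='r', l++,r--
l=4 r=12: 'p'=='p', l++,r--
l=5 r=11: 'p'=='p', l++,r--
l=6 r=10: 'o'=='o', l++,r--
l=7 r=9: 'm'=='m', l++,r--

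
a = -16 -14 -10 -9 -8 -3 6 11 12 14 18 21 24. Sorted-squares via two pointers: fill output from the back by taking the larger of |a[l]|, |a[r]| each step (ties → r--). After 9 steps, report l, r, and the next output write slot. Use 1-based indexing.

l=4, r=7, next write slot=4

[1,13] |-16|<=|24| out[13]=576 → r--
[1,12] |-16|<=|21| out[12]=441 → r--
[1,11] |-16|<=|18| out[11]=324 → r--
[1,10] |-16|>|14| out[10]=256 → l++
[2,10] |-14|<=|14| out[9]=196 → r--
[2,9] |-14|>|12| out[8]=196 → l++
[3,9] |-10|<=|12| out[7]=144 → r--
[3,8] |-10|<=|11| out[6]=121 → r--
[3,7] |-10|>|6| out[5]=100 → l++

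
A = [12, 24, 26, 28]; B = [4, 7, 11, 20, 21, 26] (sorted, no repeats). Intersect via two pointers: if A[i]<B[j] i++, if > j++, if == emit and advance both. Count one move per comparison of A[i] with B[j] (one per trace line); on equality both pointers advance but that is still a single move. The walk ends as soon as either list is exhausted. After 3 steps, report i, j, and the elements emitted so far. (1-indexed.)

i=1, j=4, emitted=[]

[i=1,j=1] 12>4 → j++
[i=1,j=2] 12>7 → j++
[i=1,j=3] 12>11 → j++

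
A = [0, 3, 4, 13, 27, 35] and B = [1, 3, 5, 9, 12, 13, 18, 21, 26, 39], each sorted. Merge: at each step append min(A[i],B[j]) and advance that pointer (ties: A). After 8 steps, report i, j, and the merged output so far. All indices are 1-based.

i=4, j=6, merged so far=[0, 1, 3, 3, 4, 5, 9, 12]

i=1 j=1: A[i]=0<=B[j]=1 take 0, i++
i=2 j=1: A[i]=3>B[j]=1 take 1, j++
i=2 j=2: A[i]=3<=B[j]=3 take 3, i++
i=3 j=2: A[i]=4>B[j]=3 take 3, j++
i=3 j=3: A[i]=4<=B[j]=5 take 4, i++
i=4 j=3: A[i]=13>B[j]=5 take 5, j++
i=4 j=4: A[i]=13>B[j]=9 take 9, j++
i=4 j=5: A[i]=13>B[j]=12 take 12, j++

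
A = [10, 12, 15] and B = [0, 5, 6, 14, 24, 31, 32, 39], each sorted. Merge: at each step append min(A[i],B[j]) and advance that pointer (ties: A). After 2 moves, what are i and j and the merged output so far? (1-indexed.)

i=1, j=3, merged so far=[0, 5]

[i=1,j=1] A[i]=10>B[j]=0 take 0 → j++
[i=1,j=2] A[i]=10>B[j]=5 take 5 → j++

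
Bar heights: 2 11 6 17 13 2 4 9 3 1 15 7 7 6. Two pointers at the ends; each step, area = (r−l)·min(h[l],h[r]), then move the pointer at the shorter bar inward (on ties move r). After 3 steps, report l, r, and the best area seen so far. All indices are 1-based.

l=2, r=12, best area=77

[1,14] min(2,6)*13=26 best=26 * → l++
[2,14] min(11,6)*12=72 best=72 * → r--
[2,13] min(11,7)*11=77 best=77 * → r--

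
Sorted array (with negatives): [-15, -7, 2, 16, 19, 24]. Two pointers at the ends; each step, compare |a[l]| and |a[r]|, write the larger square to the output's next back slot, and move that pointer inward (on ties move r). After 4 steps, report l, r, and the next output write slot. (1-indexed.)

[1,6] |-15|<=|24| out[6]=576 → r--
[1,5] |-15|<=|19| out[5]=361 → r--
[1,4] |-15|<=|16| out[4]=256 → r--
[1,3] |-15|>|2| out[3]=225 → l++

l=2, r=3, next write slot=2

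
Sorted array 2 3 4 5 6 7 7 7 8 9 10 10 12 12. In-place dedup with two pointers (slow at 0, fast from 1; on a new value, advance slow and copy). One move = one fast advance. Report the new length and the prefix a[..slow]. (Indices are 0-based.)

slow=0 fast=1: a[fast]=3≠a[slow]=2 write a[1]=3, slow++,fast++
slow=1 fast=2: a[fast]=4≠a[slow]=3 write a[2]=4, slow++,fast++
slow=2 fast=3: a[fast]=5≠a[slow]=4 write a[3]=5, slow++,fast++
slow=3 fast=4: a[fast]=6≠a[slow]=5 write a[4]=6, slow++,fast++
slow=4 fast=5: a[fast]=7≠a[slow]=6 write a[5]=7, slow++,fast++
slow=5 fast=6: a[fast]=7=a[slow] dup, fast++
slow=5 fast=7: a[fast]=7=a[slow] dup, fast++
slow=5 fast=8: a[fast]=8≠a[slow]=7 write a[6]=8, slow++,fast++
slow=6 fast=9: a[fast]=9≠a[slow]=8 write a[7]=9, slow++,fast++
slow=7 fast=10: a[fast]=10≠a[slow]=9 write a[8]=10, slow++,fast++
slow=8 fast=11: a[fast]=10=a[slow] dup, fast++
slow=8 fast=12: a[fast]=12≠a[slow]=10 write a[9]=12, slow++,fast++
slow=9 fast=13: a[fast]=12=a[slow] dup, fast++

length 10; prefix = [2, 3, 4, 5, 6, 7, 8, 9, 10, 12]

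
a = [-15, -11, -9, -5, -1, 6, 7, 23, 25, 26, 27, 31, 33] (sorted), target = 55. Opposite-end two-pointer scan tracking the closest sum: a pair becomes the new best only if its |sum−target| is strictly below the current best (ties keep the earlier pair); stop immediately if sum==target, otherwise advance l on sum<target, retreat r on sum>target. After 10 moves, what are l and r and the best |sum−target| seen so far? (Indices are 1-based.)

l=9, r=11, best |Δ|=1

[1,13] -15+33=18 d=37 * → l++
[2,13] -11+33=22 d=33 * → l++
[3,13] -9+33=24 d=31 * → l++
[4,13] -5+33=28 d=27 * → l++
[5,13] -1+33=32 d=23 * → l++
[6,13] 6+33=39 d=16 * → l++
[7,13] 7+33=40 d=15 * → l++
[8,13] 23+33=56 d=1 * → r--
[8,12] 23+31=54 d=1 → l++
[9,12] 25+31=56 d=1 → r--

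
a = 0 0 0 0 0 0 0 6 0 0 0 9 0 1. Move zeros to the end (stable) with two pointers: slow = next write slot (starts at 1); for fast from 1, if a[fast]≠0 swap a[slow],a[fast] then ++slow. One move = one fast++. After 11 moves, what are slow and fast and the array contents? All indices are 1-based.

(s=1,f=1) a[fast]=0 → fast++
(s=1,f=2) a[fast]=0 → fast++
(s=1,f=3) a[fast]=0 → fast++
(s=1,f=4) a[fast]=0 → fast++
(s=1,f=5) a[fast]=0 → fast++
(s=1,f=6) a[fast]=0 → fast++
(s=1,f=7) a[fast]=0 → fast++
(s=1,f=8) a[fast]=6≠0 swap→a[1]=6 → slow++,fast++
(s=2,f=9) a[fast]=0 → fast++
(s=2,f=10) a[fast]=0 → fast++
(s=2,f=11) a[fast]=0 → fast++

slow=2, fast=12, a=[6, 0, 0, 0, 0, 0, 0, 0, 0, 0, 0, 9, 0, 1]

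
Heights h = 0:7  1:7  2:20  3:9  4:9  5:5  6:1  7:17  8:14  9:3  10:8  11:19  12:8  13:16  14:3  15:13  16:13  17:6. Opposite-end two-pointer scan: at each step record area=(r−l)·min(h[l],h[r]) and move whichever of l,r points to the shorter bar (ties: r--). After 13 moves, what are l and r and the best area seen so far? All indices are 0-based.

[0,17] min(7,6)*17=102 best=102 * → r--
[0,16] min(7,13)*16=112 best=112 * → l++
[1,16] min(7,13)*15=105 best=112 → l++
[2,16] min(20,13)*14=182 best=182 * → r--
[2,15] min(20,13)*13=169 best=182 → r--
[2,14] min(20,3)*12=36 best=182 → r--
[2,13] min(20,16)*11=176 best=182 → r--
[2,12] min(20,8)*10=80 best=182 → r--
[2,11] min(20,19)*9=171 best=182 → r--
[2,10] min(20,8)*8=64 best=182 → r--
[2,9] min(20,3)*7=21 best=182 → r--
[2,8] min(20,14)*6=84 best=182 → r--
[2,7] min(20,17)*5=85 best=182 → r--

l=2, r=6, best area=182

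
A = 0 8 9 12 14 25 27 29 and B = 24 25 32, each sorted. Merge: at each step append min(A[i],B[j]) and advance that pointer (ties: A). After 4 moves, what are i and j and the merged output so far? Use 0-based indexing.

i=0 j=0: A[i]=0<=B[j]=24 take 0, i++
i=1 j=0: A[i]=8<=B[j]=24 take 8, i++
i=2 j=0: A[i]=9<=B[j]=24 take 9, i++
i=3 j=0: A[i]=12<=B[j]=24 take 12, i++

i=4, j=0, merged so far=[0, 8, 9, 12]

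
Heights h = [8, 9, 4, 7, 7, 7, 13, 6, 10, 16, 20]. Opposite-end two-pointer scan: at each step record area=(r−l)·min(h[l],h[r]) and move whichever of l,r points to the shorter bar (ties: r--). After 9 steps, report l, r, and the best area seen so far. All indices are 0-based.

l=9, r=10, best area=81

[0,10] min(8,20)*10=80 best=80 * → l++
[1,10] min(9,20)*9=81 best=81 * → l++
[2,10] min(4,20)*8=32 best=81 → l++
[3,10] min(7,20)*7=49 best=81 → l++
[4,10] min(7,20)*6=42 best=81 → l++
[5,10] min(7,20)*5=35 best=81 → l++
[6,10] min(13,20)*4=52 best=81 → l++
[7,10] min(6,20)*3=18 best=81 → l++
[8,10] min(10,20)*2=20 best=81 → l++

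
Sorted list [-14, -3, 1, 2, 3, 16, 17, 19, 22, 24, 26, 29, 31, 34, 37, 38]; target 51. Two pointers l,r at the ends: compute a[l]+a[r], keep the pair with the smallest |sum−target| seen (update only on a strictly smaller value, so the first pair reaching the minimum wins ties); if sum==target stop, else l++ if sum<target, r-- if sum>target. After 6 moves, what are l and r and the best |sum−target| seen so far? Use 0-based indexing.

[0,15] -14+38=24 d=27 * → l++
[1,15] -3+38=35 d=16 * → l++
[2,15] 1+38=39 d=12 * → l++
[3,15] 2+38=40 d=11 * → l++
[4,15] 3+38=41 d=10 * → l++
[5,15] 16+38=54 d=3 * → r--

l=5, r=14, best |Δ|=3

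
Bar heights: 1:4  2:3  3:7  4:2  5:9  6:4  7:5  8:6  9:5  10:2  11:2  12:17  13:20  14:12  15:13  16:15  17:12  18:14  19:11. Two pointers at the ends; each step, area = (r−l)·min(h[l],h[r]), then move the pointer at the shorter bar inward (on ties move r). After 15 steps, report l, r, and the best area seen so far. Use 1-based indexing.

[1,19] min(4,11)*18=72 best=72 * → l++
[2,19] min(3,11)*17=51 best=72 → l++
[3,19] min(7,11)*16=112 best=112 * → l++
[4,19] min(2,11)*15=30 best=112 → l++
[5,19] min(9,11)*14=126 best=126 * → l++
[6,19] min(4,11)*13=52 best=126 → l++
[7,19] min(5,11)*12=60 best=126 → l++
[8,19] min(6,11)*11=66 best=126 → l++
[9,19] min(5,11)*10=50 best=126 → l++
[10,19] min(2,11)*9=18 best=126 → l++
[11,19] min(2,11)*8=16 best=126 → l++
[12,19] min(17,11)*7=77 best=126 → r--
[12,18] min(17,14)*6=84 best=126 → r--
[12,17] min(17,12)*5=60 best=126 → r--
[12,16] min(17,15)*4=60 best=126 → r--

l=12, r=15, best area=126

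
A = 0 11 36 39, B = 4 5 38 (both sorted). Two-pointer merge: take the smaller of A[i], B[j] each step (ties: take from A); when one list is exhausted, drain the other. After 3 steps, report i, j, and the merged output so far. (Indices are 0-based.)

[i=0,j=0] A[i]=0<=B[j]=4 take 0 → i++
[i=1,j=0] A[i]=11>B[j]=4 take 4 → j++
[i=1,j=1] A[i]=11>B[j]=5 take 5 → j++

i=1, j=2, merged so far=[0, 4, 5]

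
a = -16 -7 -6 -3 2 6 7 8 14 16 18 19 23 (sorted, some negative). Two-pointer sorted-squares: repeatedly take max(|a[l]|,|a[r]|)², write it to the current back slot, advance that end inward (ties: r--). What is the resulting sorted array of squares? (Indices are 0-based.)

l=0 r=12: |-16|<=|23| out[12]=529, r--
l=0 r=11: |-16|<=|19| out[11]=361, r--
l=0 r=10: |-16|<=|18| out[10]=324, r--
l=0 r=9: |-16|<=|16| out[9]=256, r--
l=0 r=8: |-16|>|14| out[8]=256, l++
l=1 r=8: |-7|<=|14| out[7]=196, r--
l=1 r=7: |-7|<=|8| out[6]=64, r--
l=1 r=6: |-7|<=|7| out[5]=49, r--
l=1 r=5: |-7|>|6| out[4]=49, l++
l=2 r=5: |-6|<=|6| out[3]=36, r--
l=2 r=4: |-6|>|2| out[2]=36, l++
l=3 r=4: |-3|>|2| out[1]=9, l++
l=4 r=4: |2|<=|2| out[0]=4, r--

[4, 9, 36, 36, 49, 49, 64, 196, 256, 256, 324, 361, 529]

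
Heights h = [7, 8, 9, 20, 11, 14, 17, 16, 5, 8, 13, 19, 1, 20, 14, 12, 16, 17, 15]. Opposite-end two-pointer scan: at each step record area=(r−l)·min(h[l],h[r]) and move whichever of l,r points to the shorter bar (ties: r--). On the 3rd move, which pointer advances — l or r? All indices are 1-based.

l=1 r=19: min(7,15)*18=126 best=126 *, l++
l=2 r=19: min(8,15)*17=136 best=136 *, l++
l=3 r=19: min(9,15)*16=144 best=144 *, l++

l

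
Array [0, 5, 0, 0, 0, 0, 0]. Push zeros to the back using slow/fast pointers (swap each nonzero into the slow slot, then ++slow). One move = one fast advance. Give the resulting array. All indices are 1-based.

[5, 0, 0, 0, 0, 0, 0]

slow=1 fast=1: a[fast]=0, fast++
slow=1 fast=2: a[fast]=5≠0 swap→a[1]=5, slow++,fast++
slow=2 fast=3: a[fast]=0, fast++
slow=2 fast=4: a[fast]=0, fast++
slow=2 fast=5: a[fast]=0, fast++
slow=2 fast=6: a[fast]=0, fast++
slow=2 fast=7: a[fast]=0, fast++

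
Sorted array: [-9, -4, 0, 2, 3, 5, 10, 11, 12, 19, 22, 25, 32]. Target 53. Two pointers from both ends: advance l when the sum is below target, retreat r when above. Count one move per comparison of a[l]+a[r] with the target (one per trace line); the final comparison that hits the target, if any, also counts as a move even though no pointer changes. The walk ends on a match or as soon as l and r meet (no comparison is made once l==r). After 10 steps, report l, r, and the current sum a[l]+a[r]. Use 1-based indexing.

l=1 r=13: -9+32=23 <53, l++
l=2 r=13: -4+32=28 <53, l++
l=3 r=13: 0+32=32 <53, l++
l=4 r=13: 2+32=34 <53, l++
l=5 r=13: 3+32=35 <53, l++
l=6 r=13: 5+32=37 <53, l++
l=7 r=13: 10+32=42 <53, l++
l=8 r=13: 11+32=43 <53, l++
l=9 r=13: 12+32=44 <53, l++
l=10 r=13: 19+32=51 <53, l++

l=11, r=13, sum=54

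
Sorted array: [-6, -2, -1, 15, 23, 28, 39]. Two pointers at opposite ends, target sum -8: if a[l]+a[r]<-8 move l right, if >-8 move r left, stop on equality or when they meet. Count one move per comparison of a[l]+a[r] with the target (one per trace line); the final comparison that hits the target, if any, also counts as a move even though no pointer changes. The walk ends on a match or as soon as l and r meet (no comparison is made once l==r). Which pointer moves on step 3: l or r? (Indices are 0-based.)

l=0 r=6: -6+39=33 >-8, r--
l=0 r=5: -6+28=22 >-8, r--
l=0 r=4: -6+23=17 >-8, r--

r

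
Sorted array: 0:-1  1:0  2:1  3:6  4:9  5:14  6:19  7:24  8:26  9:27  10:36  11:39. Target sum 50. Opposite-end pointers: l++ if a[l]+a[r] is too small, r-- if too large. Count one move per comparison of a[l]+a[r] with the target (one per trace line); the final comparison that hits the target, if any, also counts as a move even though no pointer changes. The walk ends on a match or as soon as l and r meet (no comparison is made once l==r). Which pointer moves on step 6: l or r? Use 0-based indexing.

r

l=0 r=11: -1+39=38 <50, l++
l=1 r=11: 0+39=39 <50, l++
l=2 r=11: 1+39=40 <50, l++
l=3 r=11: 6+39=45 <50, l++
l=4 r=11: 9+39=48 <50, l++
l=5 r=11: 14+39=53 >50, r--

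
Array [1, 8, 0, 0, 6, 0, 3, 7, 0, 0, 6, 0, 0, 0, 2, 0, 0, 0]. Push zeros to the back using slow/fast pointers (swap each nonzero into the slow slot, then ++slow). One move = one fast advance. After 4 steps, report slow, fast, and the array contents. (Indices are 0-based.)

slow=2, fast=4, a=[1, 8, 0, 0, 6, 0, 3, 7, 0, 0, 6, 0, 0, 0, 2, 0, 0, 0]

slow=0 fast=0: a[fast]=1≠0 swap→a[0]=1, slow++,fast++
slow=1 fast=1: a[fast]=8≠0 swap→a[1]=8, slow++,fast++
slow=2 fast=2: a[fast]=0, fast++
slow=2 fast=3: a[fast]=0, fast++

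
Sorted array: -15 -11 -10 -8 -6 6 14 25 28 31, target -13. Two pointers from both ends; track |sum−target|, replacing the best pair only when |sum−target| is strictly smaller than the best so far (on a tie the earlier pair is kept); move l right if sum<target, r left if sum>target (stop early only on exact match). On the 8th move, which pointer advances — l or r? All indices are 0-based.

l

l=0 r=9: -15+31=16 d=29 *, r--
l=0 r=8: -15+28=13 d=26 *, r--
l=0 r=7: -15+25=10 d=23 *, r--
l=0 r=6: -15+14=-1 d=12 *, r--
l=0 r=5: -15+6=-9 d=4 *, r--
l=0 r=4: -15+-6=-21 d=8, l++
l=1 r=4: -11+-6=-17 d=4, l++
l=2 r=4: -10+-6=-16 d=3 *, l++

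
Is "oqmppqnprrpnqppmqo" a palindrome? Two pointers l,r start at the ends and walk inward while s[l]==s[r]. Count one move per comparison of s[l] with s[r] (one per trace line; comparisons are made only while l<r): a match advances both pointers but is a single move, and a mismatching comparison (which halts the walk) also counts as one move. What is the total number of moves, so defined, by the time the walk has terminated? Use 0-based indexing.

l=0 r=17: 'o'=='o', l++,r--
l=1 r=16: 'q'=='q', l++,r--
l=2 r=15: 'm'=='m', l++,r--
l=3 r=14: 'p'=='p', l++,r--
l=4 r=13: 'p'=='p', l++,r--
l=5 r=12: 'q'=='q', l++,r--
l=6 r=11: 'n'=='n', l++,r--
l=7 r=10: 'p'=='p', l++,r--
l=8 r=9: 'r'=='r', l++,r--

9 moves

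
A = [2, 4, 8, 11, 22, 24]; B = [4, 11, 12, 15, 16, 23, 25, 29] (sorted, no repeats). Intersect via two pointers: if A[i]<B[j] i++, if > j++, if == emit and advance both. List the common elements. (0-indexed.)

intersection = [4, 11]

i=0 j=0: 2<4, i++
i=1 j=0: 4==4 emit, i++,j++
i=2 j=1: 8<11, i++
i=3 j=1: 11==11 emit, i++,j++
i=4 j=2: 22>12, j++
i=4 j=3: 22>15, j++
i=4 j=4: 22>16, j++
i=4 j=5: 22<23, i++
i=5 j=5: 24>23, j++
i=5 j=6: 24<25, i++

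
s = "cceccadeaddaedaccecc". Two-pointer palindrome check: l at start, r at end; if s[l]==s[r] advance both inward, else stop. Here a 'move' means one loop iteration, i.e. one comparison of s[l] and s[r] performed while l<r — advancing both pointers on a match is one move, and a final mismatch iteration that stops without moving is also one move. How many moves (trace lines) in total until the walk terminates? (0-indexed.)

[0,19] 'c'=='c' → l++,r--
[1,18] 'c'=='c' → l++,r--
[2,17] 'e'=='e' → l++,r--
[3,16] 'c'=='c' → l++,r--
[4,15] 'c'=='c' → l++,r--
[5,14] 'a'=='a' → l++,r--
[6,13] 'd'=='d' → l++,r--
[7,12] 'e'=='e' → l++,r--
[8,11] 'a'=='a' → l++,r--
[9,10] 'd'=='d' → l++,r--

10 moves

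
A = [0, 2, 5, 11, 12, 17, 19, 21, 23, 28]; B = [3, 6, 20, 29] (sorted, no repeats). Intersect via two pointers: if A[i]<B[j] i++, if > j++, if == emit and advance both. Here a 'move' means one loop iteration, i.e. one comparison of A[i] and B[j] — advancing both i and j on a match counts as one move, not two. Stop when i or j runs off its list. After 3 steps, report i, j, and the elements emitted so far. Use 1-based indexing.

i=3, j=2, emitted=[]

[i=1,j=1] 0<3 → i++
[i=2,j=1] 2<3 → i++
[i=3,j=1] 5>3 → j++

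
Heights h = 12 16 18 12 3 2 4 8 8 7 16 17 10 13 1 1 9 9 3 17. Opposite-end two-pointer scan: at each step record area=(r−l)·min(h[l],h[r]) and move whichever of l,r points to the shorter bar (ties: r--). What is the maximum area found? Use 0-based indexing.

max area = 289

l=0 r=19: min(12,17)*19=228 best=228 *, l++
l=1 r=19: min(16,17)*18=288 best=288 *, l++
l=2 r=19: min(18,17)*17=289 best=289 *, r--
l=2 r=18: min(18,3)*16=48 best=289, r--
l=2 r=17: min(18,9)*15=135 best=289, r--
l=2 r=16: min(18,9)*14=126 best=289, r--
l=2 r=15: min(18,1)*13=13 best=289, r--
l=2 r=14: min(18,1)*12=12 best=289, r--
l=2 r=13: min(18,13)*11=143 best=289, r--
l=2 r=12: min(18,10)*10=100 best=289, r--
l=2 r=11: min(18,17)*9=153 best=289, r--
l=2 r=10: min(18,16)*8=128 best=289, r--
l=2 r=9: min(18,7)*7=49 best=289, r--
l=2 r=8: min(18,8)*6=48 best=289, r--
l=2 r=7: min(18,8)*5=40 best=289, r--
l=2 r=6: min(18,4)*4=16 best=289, r--
l=2 r=5: min(18,2)*3=6 best=289, r--
l=2 r=4: min(18,3)*2=6 best=289, r--
l=2 r=3: min(18,12)*1=12 best=289, r--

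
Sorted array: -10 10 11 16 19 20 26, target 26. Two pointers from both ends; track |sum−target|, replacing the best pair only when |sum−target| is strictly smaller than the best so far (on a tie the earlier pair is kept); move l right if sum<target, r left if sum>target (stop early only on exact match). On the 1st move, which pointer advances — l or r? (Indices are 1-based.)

l=1 r=7: -10+26=16 d=10 *, l++

l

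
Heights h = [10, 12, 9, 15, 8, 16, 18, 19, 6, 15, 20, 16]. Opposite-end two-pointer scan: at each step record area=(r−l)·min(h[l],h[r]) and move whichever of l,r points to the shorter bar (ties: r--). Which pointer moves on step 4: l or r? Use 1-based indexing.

l

l=1 r=12: min(10,16)*11=110 best=110 *, l++
l=2 r=12: min(12,16)*10=120 best=120 *, l++
l=3 r=12: min(9,16)*9=81 best=120, l++
l=4 r=12: min(15,16)*8=120 best=120, l++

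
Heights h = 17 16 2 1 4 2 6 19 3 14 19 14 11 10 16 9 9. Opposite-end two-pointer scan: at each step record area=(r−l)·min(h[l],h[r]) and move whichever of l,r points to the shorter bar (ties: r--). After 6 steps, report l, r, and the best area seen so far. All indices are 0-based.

l=0, r=10, best area=224

l=0 r=16: min(17,9)*16=144 best=144 *, r--
l=0 r=15: min(17,9)*15=135 best=144, r--
l=0 r=14: min(17,16)*14=224 best=224 *, r--
l=0 r=13: min(17,10)*13=130 best=224, r--
l=0 r=12: min(17,11)*12=132 best=224, r--
l=0 r=11: min(17,14)*11=154 best=224, r--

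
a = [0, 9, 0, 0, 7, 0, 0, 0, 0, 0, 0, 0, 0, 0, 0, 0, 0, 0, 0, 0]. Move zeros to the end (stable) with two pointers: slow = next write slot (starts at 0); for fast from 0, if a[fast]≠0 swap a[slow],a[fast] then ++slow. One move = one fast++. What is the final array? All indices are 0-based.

[9, 7, 0, 0, 0, 0, 0, 0, 0, 0, 0, 0, 0, 0, 0, 0, 0, 0, 0, 0]

(s=0,f=0) a[fast]=0 → fast++
(s=0,f=1) a[fast]=9≠0 swap→a[0]=9 → slow++,fast++
(s=1,f=2) a[fast]=0 → fast++
(s=1,f=3) a[fast]=0 → fast++
(s=1,f=4) a[fast]=7≠0 swap→a[1]=7 → slow++,fast++
(s=2,f=5) a[fast]=0 → fast++
(s=2,f=6) a[fast]=0 → fast++
(s=2,f=7) a[fast]=0 → fast++
(s=2,f=8) a[fast]=0 → fast++
(s=2,f=9) a[fast]=0 → fast++
(s=2,f=10) a[fast]=0 → fast++
(s=2,f=11) a[fast]=0 → fast++
(s=2,f=12) a[fast]=0 → fast++
(s=2,f=13) a[fast]=0 → fast++
(s=2,f=14) a[fast]=0 → fast++
(s=2,f=15) a[fast]=0 → fast++
(s=2,f=16) a[fast]=0 → fast++
(s=2,f=17) a[fast]=0 → fast++
(s=2,f=18) a[fast]=0 → fast++
(s=2,f=19) a[fast]=0 → fast++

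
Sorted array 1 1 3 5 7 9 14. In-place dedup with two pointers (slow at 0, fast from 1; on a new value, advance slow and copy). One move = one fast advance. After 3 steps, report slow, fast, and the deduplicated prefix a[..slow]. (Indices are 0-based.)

slow=2, fast=4, prefix=[1, 3, 5]

(s=0,f=1) a[fast]=1=a[slow] dup → fast++
(s=0,f=2) a[fast]=3≠a[slow]=1 write a[1]=3 → slow++,fast++
(s=1,f=3) a[fast]=5≠a[slow]=3 write a[2]=5 → slow++,fast++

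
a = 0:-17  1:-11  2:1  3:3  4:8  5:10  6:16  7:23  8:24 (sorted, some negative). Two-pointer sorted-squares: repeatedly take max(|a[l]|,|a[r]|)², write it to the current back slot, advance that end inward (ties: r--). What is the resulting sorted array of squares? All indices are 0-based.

[0,8] |-17|<=|24| out[8]=576 → r--
[0,7] |-17|<=|23| out[7]=529 → r--
[0,6] |-17|>|16| out[6]=289 → l++
[1,6] |-11|<=|16| out[5]=256 → r--
[1,5] |-11|>|10| out[4]=121 → l++
[2,5] |1|<=|10| out[3]=100 → r--
[2,4] |1|<=|8| out[2]=64 → r--
[2,3] |1|<=|3| out[1]=9 → r--
[2,2] |1|<=|1| out[0]=1 → r--

[1, 9, 64, 100, 121, 256, 289, 529, 576]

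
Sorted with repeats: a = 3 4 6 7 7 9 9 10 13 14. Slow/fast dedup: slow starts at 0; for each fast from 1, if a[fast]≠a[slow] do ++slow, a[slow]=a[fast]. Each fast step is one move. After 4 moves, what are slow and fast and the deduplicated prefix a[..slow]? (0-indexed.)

(s=0,f=1) a[fast]=4≠a[slow]=3 write a[1]=4 → slow++,fast++
(s=1,f=2) a[fast]=6≠a[slow]=4 write a[2]=6 → slow++,fast++
(s=2,f=3) a[fast]=7≠a[slow]=6 write a[3]=7 → slow++,fast++
(s=3,f=4) a[fast]=7=a[slow] dup → fast++

slow=3, fast=5, prefix=[3, 4, 6, 7]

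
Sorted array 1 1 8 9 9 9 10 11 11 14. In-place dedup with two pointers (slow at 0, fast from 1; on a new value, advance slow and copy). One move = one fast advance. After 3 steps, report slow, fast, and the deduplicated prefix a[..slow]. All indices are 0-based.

slow=2, fast=4, prefix=[1, 8, 9]

(s=0,f=1) a[fast]=1=a[slow] dup → fast++
(s=0,f=2) a[fast]=8≠a[slow]=1 write a[1]=8 → slow++,fast++
(s=1,f=3) a[fast]=9≠a[slow]=8 write a[2]=9 → slow++,fast++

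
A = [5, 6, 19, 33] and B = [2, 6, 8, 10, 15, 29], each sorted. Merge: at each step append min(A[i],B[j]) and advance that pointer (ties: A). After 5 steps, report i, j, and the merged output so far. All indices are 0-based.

i=0 j=0: A[i]=5>B[j]=2 take 2, j++
i=0 j=1: A[i]=5<=B[j]=6 take 5, i++
i=1 j=1: A[i]=6<=B[j]=6 take 6, i++
i=2 j=1: A[i]=19>B[j]=6 take 6, j++
i=2 j=2: A[i]=19>B[j]=8 take 8, j++

i=2, j=3, merged so far=[2, 5, 6, 6, 8]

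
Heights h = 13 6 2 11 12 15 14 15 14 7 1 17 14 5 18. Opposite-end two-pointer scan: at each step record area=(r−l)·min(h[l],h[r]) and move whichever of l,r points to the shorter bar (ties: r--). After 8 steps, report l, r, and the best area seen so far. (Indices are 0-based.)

[0,14] min(13,18)*14=182 best=182 * → l++
[1,14] min(6,18)*13=78 best=182 → l++
[2,14] min(2,18)*12=24 best=182 → l++
[3,14] min(11,18)*11=121 best=182 → l++
[4,14] min(12,18)*10=120 best=182 → l++
[5,14] min(15,18)*9=135 best=182 → l++
[6,14] min(14,18)*8=112 best=182 → l++
[7,14] min(15,18)*7=105 best=182 → l++

l=8, r=14, best area=182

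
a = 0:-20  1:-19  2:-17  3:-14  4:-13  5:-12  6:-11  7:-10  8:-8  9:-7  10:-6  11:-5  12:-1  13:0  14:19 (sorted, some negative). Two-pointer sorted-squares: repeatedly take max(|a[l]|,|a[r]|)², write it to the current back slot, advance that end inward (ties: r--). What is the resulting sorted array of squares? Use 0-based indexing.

l=0 r=14: |-20|>|19| out[14]=400, l++
l=1 r=14: |-19|<=|19| out[13]=361, r--
l=1 r=13: |-19|>|0| out[12]=361, l++
l=2 r=13: |-17|>|0| out[11]=289, l++
l=3 r=13: |-14|>|0| out[10]=196, l++
l=4 r=13: |-13|>|0| out[9]=169, l++
l=5 r=13: |-12|>|0| out[8]=144, l++
l=6 r=13: |-11|>|0| out[7]=121, l++
l=7 r=13: |-10|>|0| out[6]=100, l++
l=8 r=13: |-8|>|0| out[5]=64, l++
l=9 r=13: |-7|>|0| out[4]=49, l++
l=10 r=13: |-6|>|0| out[3]=36, l++
l=11 r=13: |-5|>|0| out[2]=25, l++
l=12 r=13: |-1|>|0| out[1]=1, l++
l=13 r=13: |0|<=|0| out[0]=0, r--

[0, 1, 25, 36, 49, 64, 100, 121, 144, 169, 196, 289, 361, 361, 400]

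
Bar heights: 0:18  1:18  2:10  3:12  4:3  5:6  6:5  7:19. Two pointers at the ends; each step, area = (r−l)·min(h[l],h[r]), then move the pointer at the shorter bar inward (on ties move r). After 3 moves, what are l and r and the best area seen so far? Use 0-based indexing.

l=0 r=7: min(18,19)*7=126 best=126 *, l++
l=1 r=7: min(18,19)*6=108 best=126, l++
l=2 r=7: min(10,19)*5=50 best=126, l++

l=3, r=7, best area=126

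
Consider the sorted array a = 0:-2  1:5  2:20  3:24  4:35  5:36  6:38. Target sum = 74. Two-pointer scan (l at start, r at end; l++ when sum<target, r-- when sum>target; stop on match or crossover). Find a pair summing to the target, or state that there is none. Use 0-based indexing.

(36, 38)

l=0 r=6: -2+38=36 <74, l++
l=1 r=6: 5+38=43 <74, l++
l=2 r=6: 20+38=58 <74, l++
l=3 r=6: 24+38=62 <74, l++
l=4 r=6: 35+38=73 <74, l++
l=5 r=6: 36+38=74, found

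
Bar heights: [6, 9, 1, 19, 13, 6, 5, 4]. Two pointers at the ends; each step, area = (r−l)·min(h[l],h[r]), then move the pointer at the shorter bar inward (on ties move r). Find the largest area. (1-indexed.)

max area = 30

l=1 r=8: min(6,4)*7=28 best=28 *, r--
l=1 r=7: min(6,5)*6=30 best=30 *, r--
l=1 r=6: min(6,6)*5=30 best=30, r--
l=1 r=5: min(6,13)*4=24 best=30, l++
l=2 r=5: min(9,13)*3=27 best=30, l++
l=3 r=5: min(1,13)*2=2 best=30, l++
l=4 r=5: min(19,13)*1=13 best=30, r--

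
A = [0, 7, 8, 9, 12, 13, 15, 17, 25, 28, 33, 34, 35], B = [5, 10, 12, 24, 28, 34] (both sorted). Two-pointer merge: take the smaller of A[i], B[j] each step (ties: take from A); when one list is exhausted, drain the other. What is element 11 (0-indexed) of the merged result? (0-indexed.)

merged[11] = 24

[i=0,j=0] A[i]=0<=B[j]=5 take 0 → i++
[i=1,j=0] A[i]=7>B[j]=5 take 5 → j++
[i=1,j=1] A[i]=7<=B[j]=10 take 7 → i++
[i=2,j=1] A[i]=8<=B[j]=10 take 8 → i++
[i=3,j=1] A[i]=9<=B[j]=10 take 9 → i++
[i=4,j=1] A[i]=12>B[j]=10 take 10 → j++
[i=4,j=2] A[i]=12<=B[j]=12 take 12 → i++
[i=5,j=2] A[i]=13>B[j]=12 take 12 → j++
[i=5,j=3] A[i]=13<=B[j]=24 take 13 → i++
[i=6,j=3] A[i]=15<=B[j]=24 take 15 → i++
[i=7,j=3] A[i]=17<=B[j]=24 take 17 → i++
[i=8,j=3] A[i]=25>B[j]=24 take 24 → j++
[i=8,j=4] A[i]=25<=B[j]=28 take 25 → i++
[i=9,j=4] A[i]=28<=B[j]=28 take 28 → i++
[i=10,j=4] A[i]=33>B[j]=28 take 28 → j++
[i=10,j=5] A[i]=33<=B[j]=34 take 33 → i++
[i=11,j=5] A[i]=34<=B[j]=34 take 34 → i++
[i=12,j=5] A[i]=35>B[j]=34 take 34 → j++
[i=12,j=6] B done, take A[i]=35 → i++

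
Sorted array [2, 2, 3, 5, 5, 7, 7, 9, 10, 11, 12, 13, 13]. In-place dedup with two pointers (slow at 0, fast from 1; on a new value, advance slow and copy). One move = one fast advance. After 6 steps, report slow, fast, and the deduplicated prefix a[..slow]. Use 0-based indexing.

(s=0,f=1) a[fast]=2=a[slow] dup → fast++
(s=0,f=2) a[fast]=3≠a[slow]=2 write a[1]=3 → slow++,fast++
(s=1,f=3) a[fast]=5≠a[slow]=3 write a[2]=5 → slow++,fast++
(s=2,f=4) a[fast]=5=a[slow] dup → fast++
(s=2,f=5) a[fast]=7≠a[slow]=5 write a[3]=7 → slow++,fast++
(s=3,f=6) a[fast]=7=a[slow] dup → fast++

slow=3, fast=7, prefix=[2, 3, 5, 7]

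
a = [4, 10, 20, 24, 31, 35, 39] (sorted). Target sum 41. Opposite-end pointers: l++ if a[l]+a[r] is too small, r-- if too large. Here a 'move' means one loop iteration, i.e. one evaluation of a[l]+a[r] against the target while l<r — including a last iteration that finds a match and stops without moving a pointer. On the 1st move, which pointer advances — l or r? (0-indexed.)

l=0 r=6: 4+39=43 >41, r--

r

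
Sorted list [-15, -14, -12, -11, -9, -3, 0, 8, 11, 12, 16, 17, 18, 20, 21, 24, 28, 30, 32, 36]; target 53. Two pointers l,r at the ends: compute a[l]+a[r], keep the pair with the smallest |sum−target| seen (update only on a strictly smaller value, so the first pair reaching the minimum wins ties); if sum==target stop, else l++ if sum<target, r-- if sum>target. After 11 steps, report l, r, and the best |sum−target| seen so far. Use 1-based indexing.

l=1 r=20: -15+36=21 d=32 *, l++
l=2 r=20: -14+36=22 d=31 *, l++
l=3 r=20: -12+36=24 d=29 *, l++
l=4 r=20: -11+36=25 d=28 *, l++
l=5 r=20: -9+36=27 d=26 *, l++
l=6 r=20: -3+36=33 d=20 *, l++
l=7 r=20: 0+36=36 d=17 *, l++
l=8 r=20: 8+36=44 d=9 *, l++
l=9 r=20: 11+36=47 d=6 *, l++
l=10 r=20: 12+36=48 d=5 *, l++
l=11 r=20: 16+36=52 d=1 *, l++

l=12, r=20, best |Δ|=1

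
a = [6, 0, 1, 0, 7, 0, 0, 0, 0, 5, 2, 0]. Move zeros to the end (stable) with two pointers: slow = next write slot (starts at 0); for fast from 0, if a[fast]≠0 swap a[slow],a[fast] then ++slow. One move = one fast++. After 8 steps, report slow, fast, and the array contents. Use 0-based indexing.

slow=3, fast=8, a=[6, 1, 7, 0, 0, 0, 0, 0, 0, 5, 2, 0]

slow=0 fast=0: a[fast]=6≠0 swap→a[0]=6, slow++,fast++
slow=1 fast=1: a[fast]=0, fast++
slow=1 fast=2: a[fast]=1≠0 swap→a[1]=1, slow++,fast++
slow=2 fast=3: a[fast]=0, fast++
slow=2 fast=4: a[fast]=7≠0 swap→a[2]=7, slow++,fast++
slow=3 fast=5: a[fast]=0, fast++
slow=3 fast=6: a[fast]=0, fast++
slow=3 fast=7: a[fast]=0, fast++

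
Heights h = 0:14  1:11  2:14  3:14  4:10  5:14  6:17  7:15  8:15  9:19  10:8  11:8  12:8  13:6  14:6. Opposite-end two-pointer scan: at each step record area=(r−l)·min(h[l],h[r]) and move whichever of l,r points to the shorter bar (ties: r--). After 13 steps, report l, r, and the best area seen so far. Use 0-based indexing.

l=8, r=9, best area=126

[0,14] min(14,6)*14=84 best=84 * → r--
[0,13] min(14,6)*13=78 best=84 → r--
[0,12] min(14,8)*12=96 best=96 * → r--
[0,11] min(14,8)*11=88 best=96 → r--
[0,10] min(14,8)*10=80 best=96 → r--
[0,9] min(14,19)*9=126 best=126 * → l++
[1,9] min(11,19)*8=88 best=126 → l++
[2,9] min(14,19)*7=98 best=126 → l++
[3,9] min(14,19)*6=84 best=126 → l++
[4,9] min(10,19)*5=50 best=126 → l++
[5,9] min(14,19)*4=56 best=126 → l++
[6,9] min(17,19)*3=51 best=126 → l++
[7,9] min(15,19)*2=30 best=126 → l++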